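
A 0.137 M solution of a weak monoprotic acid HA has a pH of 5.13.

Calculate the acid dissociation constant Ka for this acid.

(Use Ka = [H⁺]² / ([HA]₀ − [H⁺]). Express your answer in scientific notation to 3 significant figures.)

[H⁺] = 10^(−pH) = 10^(−5.13) = 7.413e-06 M. For HA ⇌ H⁺ + A⁻, Ka = [H⁺][A⁻]/[HA] = [H⁺]² / ([HA]₀ − [H⁺]) = (7.413e-06)² / (0.137 − 7.413e-06) = 4.01e-10.

K_a = 4.01e-10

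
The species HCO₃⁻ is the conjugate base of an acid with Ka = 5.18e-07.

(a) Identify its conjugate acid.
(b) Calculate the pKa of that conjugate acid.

(a) The conjugate acid is formed by adding one H⁺ to HCO₃⁻, giving H₂CO₃. (b) pKa = -log(Ka) = -log(5.18e-07) = 6.29.

Conjugate acid: H₂CO₃; pK_a = 6.29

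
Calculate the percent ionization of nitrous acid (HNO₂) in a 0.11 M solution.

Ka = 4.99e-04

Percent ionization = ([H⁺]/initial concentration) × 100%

Using Ka equilibrium: x² + Ka×x - Ka×C = 0. Solving: [H⁺] = 7.1635e-03. Percent = (7.1635e-03/0.11) × 100

Percent ionization = 6.51%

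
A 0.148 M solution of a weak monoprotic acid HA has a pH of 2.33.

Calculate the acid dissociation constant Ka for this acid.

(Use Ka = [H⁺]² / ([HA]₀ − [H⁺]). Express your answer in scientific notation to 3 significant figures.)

[H⁺] = 10^(−pH) = 10^(−2.33) = 4.677e-03 M. For HA ⇌ H⁺ + A⁻, Ka = [H⁺][A⁻]/[HA] = [H⁺]² / ([HA]₀ − [H⁺]) = (4.677e-03)² / (0.148 − 4.677e-03) = 1.53e-04.

K_a = 1.53e-04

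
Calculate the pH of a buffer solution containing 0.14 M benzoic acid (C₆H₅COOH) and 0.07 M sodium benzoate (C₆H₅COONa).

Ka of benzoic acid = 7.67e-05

pKa = -log(7.67e-05) = 4.12. pH = pKa + log([A⁻]/[HA]) = 4.12 + log(0.07/0.14)

pH = 3.81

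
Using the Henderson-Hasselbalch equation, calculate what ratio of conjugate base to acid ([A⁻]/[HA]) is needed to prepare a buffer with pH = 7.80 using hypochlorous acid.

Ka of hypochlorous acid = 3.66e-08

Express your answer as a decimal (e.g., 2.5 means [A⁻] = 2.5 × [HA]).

pKa = -log(3.66e-08) = 7.4365. pH = pKa + log([A⁻]/[HA]), so log([A⁻]/[HA]) = pH − pKa = 7.80 − 7.4365 = 0.3635. [A⁻]/[HA] = 10^(0.3635) = 2.31

[A⁻]/[HA] = 2.31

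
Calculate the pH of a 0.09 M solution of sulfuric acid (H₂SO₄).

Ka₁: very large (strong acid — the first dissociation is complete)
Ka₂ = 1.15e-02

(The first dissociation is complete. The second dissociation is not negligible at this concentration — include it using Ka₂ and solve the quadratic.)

First dissociation is complete: [H⁺]₀ = [HSO₄⁻]₀ = C = 0.09 M. Second dissociation HSO₄⁻ ⇌ H⁺ + SO₄²⁻: let x = [SO₄²⁻]. Ka₂ = (C + x)·x / (C − x) = 1.15e-02 → x² + (C + Ka₂)·x − Ka₂·C = 0 → x² + 0.10150·x − 1.035e-03 = 0. x = (−0.10150 + √(0.10150² + 4 × 1.035e-03)) / 2 = 9.3380e-03 M. [H⁺] = C + x = 0.09 + 9.3380e-03 = 9.9338e-02 M. pH = -log(9.9338e-02) = 1.00.

pH = 1.00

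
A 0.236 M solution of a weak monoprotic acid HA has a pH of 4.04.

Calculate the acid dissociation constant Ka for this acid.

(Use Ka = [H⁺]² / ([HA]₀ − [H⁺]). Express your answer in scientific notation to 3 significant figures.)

[H⁺] = 10^(−pH) = 10^(−4.04) = 9.120e-05 M. For HA ⇌ H⁺ + A⁻, Ka = [H⁺][A⁻]/[HA] = [H⁺]² / ([HA]₀ − [H⁺]) = (9.120e-05)² / (0.236 − 9.120e-05) = 3.53e-08.

K_a = 3.53e-08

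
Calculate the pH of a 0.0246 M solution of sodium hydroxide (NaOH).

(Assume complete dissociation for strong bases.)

[OH⁻] = 0.0246 M for strong base. pOH = -log[OH⁻] = 1.61, pH = 14 - pOH

pH = 12.39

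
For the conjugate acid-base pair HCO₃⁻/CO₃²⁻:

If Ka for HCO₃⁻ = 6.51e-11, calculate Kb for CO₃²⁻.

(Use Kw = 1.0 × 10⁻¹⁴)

For a conjugate pair Ka × Kb = Kw, so Kb = Kw/Ka = 1.0 × 10⁻¹⁴ / 6.51e-11 = 1.54e-04.

K_b = 1.54e-04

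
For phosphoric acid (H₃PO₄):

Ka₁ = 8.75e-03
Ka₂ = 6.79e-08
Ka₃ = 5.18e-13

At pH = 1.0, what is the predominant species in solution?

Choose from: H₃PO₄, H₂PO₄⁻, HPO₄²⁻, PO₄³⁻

pKa₁ = 2.06, pKa₂ = 7.17, pKa₃ = 12.29. For a polyprotic acid the predominant species crosses at each pKa: below pKa_n the protonated form dominates, above it the deprotonated form does. At pH = 1.0, the predominant species is H₃PO₄.

H₃PO₄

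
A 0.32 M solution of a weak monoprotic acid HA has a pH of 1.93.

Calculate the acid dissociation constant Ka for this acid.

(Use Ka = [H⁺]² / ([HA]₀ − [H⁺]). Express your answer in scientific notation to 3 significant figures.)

[H⁺] = 10^(−pH) = 10^(−1.93) = 1.175e-02 M. For HA ⇌ H⁺ + A⁻, Ka = [H⁺][A⁻]/[HA] = [H⁺]² / ([HA]₀ − [H⁺]) = (1.175e-02)² / (0.32 − 1.175e-02) = 4.48e-04.

K_a = 4.48e-04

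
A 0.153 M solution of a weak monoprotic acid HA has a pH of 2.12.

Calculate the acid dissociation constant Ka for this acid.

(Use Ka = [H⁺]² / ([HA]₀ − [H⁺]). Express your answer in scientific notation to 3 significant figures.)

[H⁺] = 10^(−pH) = 10^(−2.12) = 7.586e-03 M. For HA ⇌ H⁺ + A⁻, Ka = [H⁺][A⁻]/[HA] = [H⁺]² / ([HA]₀ − [H⁺]) = (7.586e-03)² / (0.153 − 7.586e-03) = 3.96e-04.

K_a = 3.96e-04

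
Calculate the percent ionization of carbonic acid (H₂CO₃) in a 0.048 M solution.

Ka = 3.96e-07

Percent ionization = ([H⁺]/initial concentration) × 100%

Using Ka equilibrium: x² + Ka×x - Ka×C = 0. Solving: [H⁺] = 1.3767e-04. Percent = (1.3767e-04/0.048) × 100

Percent ionization = 0.287%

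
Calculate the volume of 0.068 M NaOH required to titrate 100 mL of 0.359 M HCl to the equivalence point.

At equivalence: moles acid = moles base. moles HCl = 0.359 × 100/1000 = 0.0359 mol. V_base = moles / 0.068 × 1000 = 527.9 mL.

V_{base} = 527.9 mL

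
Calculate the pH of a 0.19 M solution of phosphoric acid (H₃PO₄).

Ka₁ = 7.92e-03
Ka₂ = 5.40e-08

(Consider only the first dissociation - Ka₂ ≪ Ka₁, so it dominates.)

First dissociation dominates. From Ka₁ = [H⁺][HA⁻]/[H₂A], x² + Ka₁·x − Ka₁·C = 0 with C = 0.19 M and Ka₁ = 7.92e-03. Solving: [H⁺] = (−Ka₁ + √(Ka₁² + 4·Ka₁·C)) / 2 = 3.5033e-02 M. pH = -log(3.5033e-02) = 1.46.

pH = 1.46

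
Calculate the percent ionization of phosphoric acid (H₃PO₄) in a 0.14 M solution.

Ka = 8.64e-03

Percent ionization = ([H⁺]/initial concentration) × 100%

Using Ka equilibrium: x² + Ka×x - Ka×C = 0. Solving: [H⁺] = 3.0727e-02. Percent = (3.0727e-02/0.14) × 100

Percent ionization = 21.9%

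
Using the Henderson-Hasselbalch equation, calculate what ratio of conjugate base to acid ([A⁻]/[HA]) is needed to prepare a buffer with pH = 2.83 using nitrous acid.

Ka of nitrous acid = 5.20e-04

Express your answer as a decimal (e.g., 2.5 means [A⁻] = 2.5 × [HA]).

pKa = -log(5.20e-04) = 3.2840. pH = pKa + log([A⁻]/[HA]), so log([A⁻]/[HA]) = pH − pKa = 2.83 − 3.2840 = -0.4540. [A⁻]/[HA] = 10^(-0.4540) = 0.352

[A⁻]/[HA] = 0.352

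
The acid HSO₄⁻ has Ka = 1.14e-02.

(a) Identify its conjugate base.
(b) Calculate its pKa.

(a) The conjugate base is formed by removing one H⁺ from HSO₄⁻, giving SO₄²⁻. (b) pKa = -log(Ka) = -log(1.14e-02) = 1.94.

Conjugate base: SO₄²⁻; pK_a = 1.94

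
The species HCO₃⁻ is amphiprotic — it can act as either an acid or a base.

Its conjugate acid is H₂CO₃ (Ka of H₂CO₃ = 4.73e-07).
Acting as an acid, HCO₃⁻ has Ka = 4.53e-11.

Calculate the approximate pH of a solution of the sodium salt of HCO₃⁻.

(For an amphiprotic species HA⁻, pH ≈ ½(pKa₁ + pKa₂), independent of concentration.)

pKa₁ = -log(4.73e-07) = 6.33; pKa₂ = -log(4.53e-11) = 10.34. For an amphiprotic species, pH ≈ ½(pKa₁ + pKa₂) = ½(6.33 + 10.34) = 8.33.

pH = 8.33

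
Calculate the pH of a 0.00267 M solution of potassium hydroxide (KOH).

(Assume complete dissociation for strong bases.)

[OH⁻] = 0.00267 M for strong base. pOH = -log[OH⁻] = 2.57, pH = 14 - pOH

pH = 11.43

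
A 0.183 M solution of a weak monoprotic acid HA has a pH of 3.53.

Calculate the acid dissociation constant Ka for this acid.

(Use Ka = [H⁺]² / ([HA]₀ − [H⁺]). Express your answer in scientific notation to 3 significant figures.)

[H⁺] = 10^(−pH) = 10^(−3.53) = 2.951e-04 M. For HA ⇌ H⁺ + A⁻, Ka = [H⁺][A⁻]/[HA] = [H⁺]² / ([HA]₀ − [H⁺]) = (2.951e-04)² / (0.183 − 2.951e-04) = 4.77e-07.

K_a = 4.77e-07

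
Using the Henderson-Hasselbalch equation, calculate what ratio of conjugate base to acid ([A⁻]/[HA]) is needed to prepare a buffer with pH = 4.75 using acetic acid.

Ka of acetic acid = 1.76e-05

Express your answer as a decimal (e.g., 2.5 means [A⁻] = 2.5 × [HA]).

pKa = -log(1.76e-05) = 4.7545. pH = pKa + log([A⁻]/[HA]), so log([A⁻]/[HA]) = pH − pKa = 4.75 − 4.7545 = -0.0045. [A⁻]/[HA] = 10^(-0.0045) = 0.990

[A⁻]/[HA] = 0.990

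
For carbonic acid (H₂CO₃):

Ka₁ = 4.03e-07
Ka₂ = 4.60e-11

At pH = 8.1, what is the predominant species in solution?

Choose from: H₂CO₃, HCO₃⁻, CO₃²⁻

pKa₁ = 6.39, pKa₂ = 10.34. For a polyprotic acid the predominant species crosses at each pKa: below pKa_n the protonated form dominates, above it the deprotonated form does. At pH = 8.1, the predominant species is HCO₃⁻.

HCO₃⁻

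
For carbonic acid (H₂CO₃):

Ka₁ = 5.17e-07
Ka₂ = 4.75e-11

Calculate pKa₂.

pKa₂ = -log(Ka₂) = -log(4.75e-11) = 10.32.

pK_{a2} = 10.32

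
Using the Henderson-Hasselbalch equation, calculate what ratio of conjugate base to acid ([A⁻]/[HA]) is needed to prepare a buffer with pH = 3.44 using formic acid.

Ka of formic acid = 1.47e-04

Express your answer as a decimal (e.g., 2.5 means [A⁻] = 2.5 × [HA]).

pKa = -log(1.47e-04) = 3.8327. pH = pKa + log([A⁻]/[HA]), so log([A⁻]/[HA]) = pH − pKa = 3.44 − 3.8327 = -0.3927. [A⁻]/[HA] = 10^(-0.3927) = 0.405

[A⁻]/[HA] = 0.405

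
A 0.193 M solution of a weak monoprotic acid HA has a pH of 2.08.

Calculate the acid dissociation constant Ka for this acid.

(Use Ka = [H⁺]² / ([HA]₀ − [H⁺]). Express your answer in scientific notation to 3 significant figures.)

[H⁺] = 10^(−pH) = 10^(−2.08) = 8.318e-03 M. For HA ⇌ H⁺ + A⁻, Ka = [H⁺][A⁻]/[HA] = [H⁺]² / ([HA]₀ − [H⁺]) = (8.318e-03)² / (0.193 − 8.318e-03) = 3.75e-04.

K_a = 3.75e-04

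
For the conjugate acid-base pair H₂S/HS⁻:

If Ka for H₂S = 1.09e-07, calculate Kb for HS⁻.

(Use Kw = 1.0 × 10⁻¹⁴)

For a conjugate pair Ka × Kb = Kw, so Kb = Kw/Ka = 1.0 × 10⁻¹⁴ / 1.09e-07 = 9.17e-08.

K_b = 9.17e-08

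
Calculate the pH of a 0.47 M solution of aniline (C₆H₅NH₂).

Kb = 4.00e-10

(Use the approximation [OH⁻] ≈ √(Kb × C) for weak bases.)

[OH⁻] = √(Kb × C) = √(4.00e-10 × 0.47) = 1.3711e-05. pOH = 4.86, pH = 14 - pOH

pH = 9.14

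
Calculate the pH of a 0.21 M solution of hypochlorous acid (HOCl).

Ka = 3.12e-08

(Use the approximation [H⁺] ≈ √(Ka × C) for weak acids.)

[H⁺] = √(Ka × C) = √(3.12e-08 × 0.21) = 8.0944e-05. pH = -log(8.0944e-05)

pH = 4.09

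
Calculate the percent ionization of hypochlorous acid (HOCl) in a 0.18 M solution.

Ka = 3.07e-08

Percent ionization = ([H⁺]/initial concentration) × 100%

Using Ka equilibrium: x² + Ka×x - Ka×C = 0. Solving: [H⁺] = 7.4322e-05. Percent = (7.4322e-05/0.18) × 100

Percent ionization = 0.0413%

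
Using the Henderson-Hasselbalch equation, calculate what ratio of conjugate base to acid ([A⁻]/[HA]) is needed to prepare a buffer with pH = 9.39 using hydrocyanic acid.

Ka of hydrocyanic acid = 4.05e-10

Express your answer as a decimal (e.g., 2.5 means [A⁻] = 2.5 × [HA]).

pKa = -log(4.05e-10) = 9.3925. pH = pKa + log([A⁻]/[HA]), so log([A⁻]/[HA]) = pH − pKa = 9.39 − 9.3925 = -0.0025. [A⁻]/[HA] = 10^(-0.0025) = 0.994

[A⁻]/[HA] = 0.994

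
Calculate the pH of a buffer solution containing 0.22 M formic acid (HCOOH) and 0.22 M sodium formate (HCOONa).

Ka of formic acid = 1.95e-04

pKa = -log(1.95e-04) = 3.71. pH = pKa + log([A⁻]/[HA]) = 3.71 + log(0.22/0.22)

pH = 3.71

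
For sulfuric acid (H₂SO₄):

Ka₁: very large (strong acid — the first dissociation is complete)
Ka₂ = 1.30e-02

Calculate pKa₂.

pKa₂ = -log(Ka₂) = -log(1.30e-02) = 1.89.

pK_{a2} = 1.89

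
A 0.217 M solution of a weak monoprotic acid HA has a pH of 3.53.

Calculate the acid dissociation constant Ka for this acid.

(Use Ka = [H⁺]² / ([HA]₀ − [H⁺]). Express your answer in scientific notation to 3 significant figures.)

[H⁺] = 10^(−pH) = 10^(−3.53) = 2.951e-04 M. For HA ⇌ H⁺ + A⁻, Ka = [H⁺][A⁻]/[HA] = [H⁺]² / ([HA]₀ − [H⁺]) = (2.951e-04)² / (0.217 − 2.951e-04) = 4.02e-07.

K_a = 4.02e-07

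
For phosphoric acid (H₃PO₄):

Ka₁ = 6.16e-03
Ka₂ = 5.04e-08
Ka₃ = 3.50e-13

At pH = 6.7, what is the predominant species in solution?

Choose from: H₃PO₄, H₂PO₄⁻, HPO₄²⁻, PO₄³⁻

pKa₁ = 2.21, pKa₂ = 7.30, pKa₃ = 12.46. For a polyprotic acid the predominant species crosses at each pKa: below pKa_n the protonated form dominates, above it the deprotonated form does. At pH = 6.7, the predominant species is H₂PO₄⁻.

H₂PO₄⁻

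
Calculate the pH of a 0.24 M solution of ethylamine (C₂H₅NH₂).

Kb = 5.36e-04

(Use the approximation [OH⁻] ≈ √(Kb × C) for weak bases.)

[OH⁻] = √(Kb × C) = √(5.36e-04 × 0.24) = 1.1342e-02. pOH = 1.95, pH = 14 - pOH

pH = 12.05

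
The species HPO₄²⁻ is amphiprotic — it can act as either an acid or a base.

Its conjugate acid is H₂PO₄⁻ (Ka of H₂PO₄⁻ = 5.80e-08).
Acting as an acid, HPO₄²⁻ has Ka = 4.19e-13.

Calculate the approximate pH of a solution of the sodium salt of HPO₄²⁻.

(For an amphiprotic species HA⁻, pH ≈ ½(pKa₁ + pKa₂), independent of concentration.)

pKa₁ = -log(5.80e-08) = 7.24; pKa₂ = -log(4.19e-13) = 12.38. For an amphiprotic species, pH ≈ ½(pKa₁ + pKa₂) = ½(7.24 + 12.38) = 9.81.

pH = 9.81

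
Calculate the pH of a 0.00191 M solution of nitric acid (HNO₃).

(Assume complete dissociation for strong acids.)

[H⁺] = 0.00191 M for strong acid. pH = -log[H⁺] = -log(0.00191)

pH = 2.72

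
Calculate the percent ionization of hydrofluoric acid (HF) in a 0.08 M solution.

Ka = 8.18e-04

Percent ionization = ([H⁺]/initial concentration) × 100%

Using Ka equilibrium: x² + Ka×x - Ka×C = 0. Solving: [H⁺] = 7.6908e-03. Percent = (7.6908e-03/0.08) × 100

Percent ionization = 9.61%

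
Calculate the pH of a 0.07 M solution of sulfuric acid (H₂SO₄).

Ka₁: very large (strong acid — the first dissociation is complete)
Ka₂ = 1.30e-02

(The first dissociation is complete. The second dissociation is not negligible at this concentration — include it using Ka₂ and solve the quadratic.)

First dissociation is complete: [H⁺]₀ = [HSO₄⁻]₀ = C = 0.07 M. Second dissociation HSO₄⁻ ⇌ H⁺ + SO₄²⁻: let x = [SO₄²⁻]. Ka₂ = (C + x)·x / (C − x) = 1.30e-02 → x² + (C + Ka₂)·x − Ka₂·C = 0 → x² + 0.08300·x − 9.100e-04 = 0. x = (−0.08300 + √(0.08300² + 4 × 9.100e-04)) / 2 = 9.8055e-03 M. [H⁺] = C + x = 0.07 + 9.8055e-03 = 7.9805e-02 M. pH = -log(7.9805e-02) = 1.10.

pH = 1.10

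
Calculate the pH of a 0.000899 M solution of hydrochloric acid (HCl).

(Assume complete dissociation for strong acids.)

[H⁺] = 0.000899 M for strong acid. pH = -log[H⁺] = -log(0.000899)

pH = 3.05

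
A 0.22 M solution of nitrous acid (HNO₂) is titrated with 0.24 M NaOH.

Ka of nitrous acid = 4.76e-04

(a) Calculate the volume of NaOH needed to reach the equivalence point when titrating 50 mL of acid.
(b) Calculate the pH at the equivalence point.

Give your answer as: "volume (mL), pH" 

moles acid = 0.22 × 50/1000 = 0.011 mol; V_base = moles/0.24 × 1000 = 45.8 mL. At equivalence only the conjugate base is present: [A⁻] = 0.011/0.096 = 1.1478e-01 M. Kb = Kw/Ka = 2.10e-11; [OH⁻] = √(Kb × [A⁻]) = 1.5529e-06; pOH = 5.81; pH = 14 - pOH = 8.19.

V = 45.8 mL, pH = 8.19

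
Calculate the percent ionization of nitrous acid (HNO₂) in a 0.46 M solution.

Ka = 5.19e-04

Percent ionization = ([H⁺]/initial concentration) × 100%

Using Ka equilibrium: x² + Ka×x - Ka×C = 0. Solving: [H⁺] = 1.5194e-02. Percent = (1.5194e-02/0.46) × 100

Percent ionization = 3.3%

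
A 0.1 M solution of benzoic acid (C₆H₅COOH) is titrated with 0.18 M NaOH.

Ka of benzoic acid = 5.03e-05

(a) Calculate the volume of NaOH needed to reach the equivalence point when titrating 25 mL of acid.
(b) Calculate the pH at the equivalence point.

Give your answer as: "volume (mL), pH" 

moles acid = 0.1 × 25/1000 = 0.0025 mol; V_base = moles/0.18 × 1000 = 13.9 mL. At equivalence only the conjugate base is present: [A⁻] = 0.0025/0.039 = 6.4286e-02 M. Kb = Kw/Ka = 1.99e-10; [OH⁻] = √(Kb × [A⁻]) = 3.5750e-06; pOH = 5.45; pH = 14 - pOH = 8.55.

V = 13.9 mL, pH = 8.55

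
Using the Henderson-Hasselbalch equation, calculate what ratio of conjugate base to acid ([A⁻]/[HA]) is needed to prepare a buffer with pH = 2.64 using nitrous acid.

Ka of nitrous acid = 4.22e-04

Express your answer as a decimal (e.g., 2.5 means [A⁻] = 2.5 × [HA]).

pKa = -log(4.22e-04) = 3.3747. pH = pKa + log([A⁻]/[HA]), so log([A⁻]/[HA]) = pH − pKa = 2.64 − 3.3747 = -0.7347. [A⁻]/[HA] = 10^(-0.7347) = 0.184

[A⁻]/[HA] = 0.184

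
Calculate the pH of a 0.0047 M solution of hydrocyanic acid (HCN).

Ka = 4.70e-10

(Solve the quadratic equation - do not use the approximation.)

x² + Ka×x - Ka×C = 0. Using quadratic formula: [H⁺] = 1.4860e-06

pH = 5.83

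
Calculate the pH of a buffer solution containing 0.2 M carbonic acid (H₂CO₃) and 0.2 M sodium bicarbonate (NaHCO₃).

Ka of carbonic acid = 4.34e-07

pKa = -log(4.34e-07) = 6.36. pH = pKa + log([A⁻]/[HA]) = 6.36 + log(0.2/0.2)

pH = 6.36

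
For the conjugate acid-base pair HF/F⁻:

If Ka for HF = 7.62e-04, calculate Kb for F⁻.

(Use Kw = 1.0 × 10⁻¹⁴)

For a conjugate pair Ka × Kb = Kw, so Kb = Kw/Ka = 1.0 × 10⁻¹⁴ / 7.62e-04 = 1.31e-11.

K_b = 1.31e-11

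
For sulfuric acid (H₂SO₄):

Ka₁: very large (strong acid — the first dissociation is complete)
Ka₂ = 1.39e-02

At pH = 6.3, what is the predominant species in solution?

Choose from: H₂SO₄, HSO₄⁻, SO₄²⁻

The first dissociation is complete, so H₂SO₄ itself is never the predominant species in water; pKa₂ = -log(1.39e-02) = 1.86. For a polyprotic acid the predominant species crosses at each pKa: below pKa_n the protonated form dominates, above it the deprotonated form does. At pH = 6.3, the predominant species is SO₄²⁻.

SO₄²⁻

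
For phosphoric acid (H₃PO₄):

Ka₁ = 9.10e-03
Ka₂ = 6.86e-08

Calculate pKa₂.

pKa₂ = -log(Ka₂) = -log(6.86e-08) = 7.16.

pK_{a2} = 7.16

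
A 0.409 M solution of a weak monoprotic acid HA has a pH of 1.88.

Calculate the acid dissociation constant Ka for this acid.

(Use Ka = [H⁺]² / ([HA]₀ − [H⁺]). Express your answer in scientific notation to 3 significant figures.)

[H⁺] = 10^(−pH) = 10^(−1.88) = 1.318e-02 M. For HA ⇌ H⁺ + A⁻, Ka = [H⁺][A⁻]/[HA] = [H⁺]² / ([HA]₀ − [H⁺]) = (1.318e-02)² / (0.409 − 1.318e-02) = 4.39e-04.

K_a = 4.39e-04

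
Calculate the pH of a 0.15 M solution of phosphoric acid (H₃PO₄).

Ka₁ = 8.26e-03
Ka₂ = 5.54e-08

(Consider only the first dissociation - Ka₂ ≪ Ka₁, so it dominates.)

First dissociation dominates. From Ka₁ = [H⁺][HA⁻]/[H₂A], x² + Ka₁·x − Ka₁·C = 0 with C = 0.15 M and Ka₁ = 8.26e-03. Solving: [H⁺] = (−Ka₁ + √(Ka₁² + 4·Ka₁·C)) / 2 = 3.1311e-02 M. pH = -log(3.1311e-02) = 1.50.

pH = 1.50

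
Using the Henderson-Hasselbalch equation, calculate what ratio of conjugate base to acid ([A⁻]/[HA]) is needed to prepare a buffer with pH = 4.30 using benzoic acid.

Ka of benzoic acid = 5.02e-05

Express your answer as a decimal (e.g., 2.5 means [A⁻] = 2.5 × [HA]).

pKa = -log(5.02e-05) = 4.2993. pH = pKa + log([A⁻]/[HA]), so log([A⁻]/[HA]) = pH − pKa = 4.30 − 4.2993 = 0.0007. [A⁻]/[HA] = 10^(0.0007) = 1.00

[A⁻]/[HA] = 1.00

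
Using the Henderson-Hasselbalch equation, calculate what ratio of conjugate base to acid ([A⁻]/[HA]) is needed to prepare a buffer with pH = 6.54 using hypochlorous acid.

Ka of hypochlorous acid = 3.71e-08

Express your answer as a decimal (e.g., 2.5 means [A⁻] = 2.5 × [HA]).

pKa = -log(3.71e-08) = 7.4306. pH = pKa + log([A⁻]/[HA]), so log([A⁻]/[HA]) = pH − pKa = 6.54 − 7.4306 = -0.8906. [A⁻]/[HA] = 10^(-0.8906) = 0.129

[A⁻]/[HA] = 0.129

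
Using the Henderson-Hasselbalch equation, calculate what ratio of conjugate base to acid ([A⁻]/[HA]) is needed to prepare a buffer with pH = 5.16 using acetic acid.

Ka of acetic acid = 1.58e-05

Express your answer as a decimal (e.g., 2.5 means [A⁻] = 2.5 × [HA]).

pKa = -log(1.58e-05) = 4.8013. pH = pKa + log([A⁻]/[HA]), so log([A⁻]/[HA]) = pH − pKa = 5.16 − 4.8013 = 0.3587. [A⁻]/[HA] = 10^(0.3587) = 2.28

[A⁻]/[HA] = 2.28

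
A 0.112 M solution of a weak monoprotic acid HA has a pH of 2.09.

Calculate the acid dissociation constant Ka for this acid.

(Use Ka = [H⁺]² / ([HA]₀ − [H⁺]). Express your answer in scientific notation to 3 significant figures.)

[H⁺] = 10^(−pH) = 10^(−2.09) = 8.128e-03 M. For HA ⇌ H⁺ + A⁻, Ka = [H⁺][A⁻]/[HA] = [H⁺]² / ([HA]₀ − [H⁺]) = (8.128e-03)² / (0.112 − 8.128e-03) = 6.36e-04.

K_a = 6.36e-04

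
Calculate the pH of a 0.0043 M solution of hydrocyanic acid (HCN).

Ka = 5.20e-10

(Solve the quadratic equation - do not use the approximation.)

x² + Ka×x - Ka×C = 0. Using quadratic formula: [H⁺] = 1.4951e-06

pH = 5.83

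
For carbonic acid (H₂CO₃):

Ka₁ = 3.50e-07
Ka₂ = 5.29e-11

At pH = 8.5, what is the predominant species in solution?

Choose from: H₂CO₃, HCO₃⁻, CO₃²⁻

pKa₁ = 6.46, pKa₂ = 10.28. For a polyprotic acid the predominant species crosses at each pKa: below pKa_n the protonated form dominates, above it the deprotonated form does. At pH = 8.5, the predominant species is HCO₃⁻.

HCO₃⁻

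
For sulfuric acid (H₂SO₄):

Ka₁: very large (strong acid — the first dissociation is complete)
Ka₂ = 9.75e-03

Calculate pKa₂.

pKa₂ = -log(Ka₂) = -log(9.75e-03) = 2.01.

pK_{a2} = 2.01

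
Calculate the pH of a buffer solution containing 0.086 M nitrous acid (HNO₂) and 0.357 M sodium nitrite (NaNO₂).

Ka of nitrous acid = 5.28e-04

pKa = -log(5.28e-04) = 3.28. pH = pKa + log([A⁻]/[HA]) = 3.28 + log(0.357/0.086)

pH = 3.90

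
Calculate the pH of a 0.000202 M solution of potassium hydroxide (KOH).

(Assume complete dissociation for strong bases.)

[OH⁻] = 0.000202 M for strong base. pOH = -log[OH⁻] = 3.69, pH = 14 - pOH

pH = 10.31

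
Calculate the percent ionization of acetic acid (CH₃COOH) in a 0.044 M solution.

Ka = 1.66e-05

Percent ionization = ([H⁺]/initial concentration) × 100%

Using Ka equilibrium: x² + Ka×x - Ka×C = 0. Solving: [H⁺] = 8.4637e-04. Percent = (8.4637e-04/0.044) × 100

Percent ionization = 1.92%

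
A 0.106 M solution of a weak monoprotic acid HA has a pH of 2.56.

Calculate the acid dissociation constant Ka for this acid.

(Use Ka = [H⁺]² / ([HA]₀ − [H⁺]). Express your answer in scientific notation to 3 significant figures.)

[H⁺] = 10^(−pH) = 10^(−2.56) = 2.754e-03 M. For HA ⇌ H⁺ + A⁻, Ka = [H⁺][A⁻]/[HA] = [H⁺]² / ([HA]₀ − [H⁺]) = (2.754e-03)² / (0.106 − 2.754e-03) = 7.35e-05.

K_a = 7.35e-05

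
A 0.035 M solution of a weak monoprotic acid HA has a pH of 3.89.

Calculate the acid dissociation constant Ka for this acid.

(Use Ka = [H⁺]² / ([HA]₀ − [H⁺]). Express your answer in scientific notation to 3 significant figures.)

[H⁺] = 10^(−pH) = 10^(−3.89) = 1.288e-04 M. For HA ⇌ H⁺ + A⁻, Ka = [H⁺][A⁻]/[HA] = [H⁺]² / ([HA]₀ − [H⁺]) = (1.288e-04)² / (0.035 − 1.288e-04) = 4.76e-07.

K_a = 4.76e-07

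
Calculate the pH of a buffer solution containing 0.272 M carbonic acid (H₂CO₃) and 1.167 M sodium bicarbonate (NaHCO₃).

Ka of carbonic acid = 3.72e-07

pKa = -log(3.72e-07) = 6.43. pH = pKa + log([A⁻]/[HA]) = 6.43 + log(1.167/0.272)

pH = 7.06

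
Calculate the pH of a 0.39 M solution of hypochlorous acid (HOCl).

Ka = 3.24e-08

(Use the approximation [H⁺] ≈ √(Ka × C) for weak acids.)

[H⁺] = √(Ka × C) = √(3.24e-08 × 0.39) = 1.1241e-04. pH = -log(1.1241e-04)

pH = 3.95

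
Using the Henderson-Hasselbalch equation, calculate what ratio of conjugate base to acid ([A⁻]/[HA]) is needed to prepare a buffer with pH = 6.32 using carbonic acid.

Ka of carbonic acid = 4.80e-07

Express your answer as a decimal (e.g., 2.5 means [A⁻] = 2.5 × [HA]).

pKa = -log(4.80e-07) = 6.3188. pH = pKa + log([A⁻]/[HA]), so log([A⁻]/[HA]) = pH − pKa = 6.32 − 6.3188 = 0.0012. [A⁻]/[HA] = 10^(0.0012) = 1.00

[A⁻]/[HA] = 1.00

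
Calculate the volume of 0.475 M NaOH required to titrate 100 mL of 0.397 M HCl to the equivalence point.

At equivalence: moles acid = moles base. moles HCl = 0.397 × 100/1000 = 0.0397 mol. V_base = moles / 0.475 × 1000 = 83.6 mL.

V_{base} = 83.6 mL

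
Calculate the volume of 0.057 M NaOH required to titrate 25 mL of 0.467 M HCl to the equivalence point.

At equivalence: moles acid = moles base. moles HCl = 0.467 × 25/1000 = 0.01168 mol. V_base = moles / 0.057 × 1000 = 204.8 mL.

V_{base} = 204.8 mL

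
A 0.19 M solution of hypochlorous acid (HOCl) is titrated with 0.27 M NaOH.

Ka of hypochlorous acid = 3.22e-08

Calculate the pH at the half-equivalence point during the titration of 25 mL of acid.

At half-equivalence [HA] = [A⁻], so Henderson-Hasselbalch gives pH = pKa = -log(3.22e-08) = 7.49.

pH = pKa = 7.49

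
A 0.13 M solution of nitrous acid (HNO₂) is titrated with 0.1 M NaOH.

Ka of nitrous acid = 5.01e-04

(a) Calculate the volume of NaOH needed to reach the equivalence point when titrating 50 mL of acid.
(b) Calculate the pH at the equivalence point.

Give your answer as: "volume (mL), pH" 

moles acid = 0.13 × 50/1000 = 0.0065 mol; V_base = moles/0.1 × 1000 = 65.0 mL. At equivalence only the conjugate base is present: [A⁻] = 0.0065/0.115 = 5.6522e-02 M. Kb = Kw/Ka = 2.00e-11; [OH⁻] = √(Kb × [A⁻]) = 1.0622e-06; pOH = 5.97; pH = 14 - pOH = 8.03.

V = 65.0 mL, pH = 8.03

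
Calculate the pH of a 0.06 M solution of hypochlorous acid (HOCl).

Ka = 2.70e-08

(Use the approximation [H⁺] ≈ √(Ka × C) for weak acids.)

[H⁺] = √(Ka × C) = √(2.70e-08 × 0.06) = 4.0249e-05. pH = -log(4.0249e-05)

pH = 4.40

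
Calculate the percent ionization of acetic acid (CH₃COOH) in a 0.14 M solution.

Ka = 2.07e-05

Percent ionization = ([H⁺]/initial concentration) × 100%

Using Ka equilibrium: x² + Ka×x - Ka×C = 0. Solving: [H⁺] = 1.6920e-03. Percent = (1.6920e-03/0.14) × 100

Percent ionization = 1.21%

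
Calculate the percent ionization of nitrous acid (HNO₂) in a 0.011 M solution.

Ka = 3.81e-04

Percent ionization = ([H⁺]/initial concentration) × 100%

Using Ka equilibrium: x² + Ka×x - Ka×C = 0. Solving: [H⁺] = 1.8655e-03. Percent = (1.8655e-03/0.011) × 100

Percent ionization = 17%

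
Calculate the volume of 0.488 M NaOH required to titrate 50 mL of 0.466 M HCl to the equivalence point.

At equivalence: moles acid = moles base. moles HCl = 0.466 × 50/1000 = 0.0233 mol. V_base = moles / 0.488 × 1000 = 47.7 mL.

V_{base} = 47.7 mL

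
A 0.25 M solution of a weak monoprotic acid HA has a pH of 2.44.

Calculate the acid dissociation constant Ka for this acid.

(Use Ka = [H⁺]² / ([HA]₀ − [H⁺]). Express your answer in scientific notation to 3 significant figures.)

[H⁺] = 10^(−pH) = 10^(−2.44) = 3.631e-03 M. For HA ⇌ H⁺ + A⁻, Ka = [H⁺][A⁻]/[HA] = [H⁺]² / ([HA]₀ − [H⁺]) = (3.631e-03)² / (0.25 − 3.631e-03) = 5.35e-05.

K_a = 5.35e-05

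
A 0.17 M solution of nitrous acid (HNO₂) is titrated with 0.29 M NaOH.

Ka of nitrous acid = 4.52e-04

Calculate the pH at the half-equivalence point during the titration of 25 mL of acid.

At half-equivalence [HA] = [A⁻], so Henderson-Hasselbalch gives pH = pKa = -log(4.52e-04) = 3.34.

pH = pKa = 3.34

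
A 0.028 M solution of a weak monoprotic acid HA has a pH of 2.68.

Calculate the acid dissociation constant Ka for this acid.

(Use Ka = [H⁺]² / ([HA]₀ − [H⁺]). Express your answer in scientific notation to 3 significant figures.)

[H⁺] = 10^(−pH) = 10^(−2.68) = 2.089e-03 M. For HA ⇌ H⁺ + A⁻, Ka = [H⁺][A⁻]/[HA] = [H⁺]² / ([HA]₀ − [H⁺]) = (2.089e-03)² / (0.028 − 2.089e-03) = 1.68e-04.

K_a = 1.68e-04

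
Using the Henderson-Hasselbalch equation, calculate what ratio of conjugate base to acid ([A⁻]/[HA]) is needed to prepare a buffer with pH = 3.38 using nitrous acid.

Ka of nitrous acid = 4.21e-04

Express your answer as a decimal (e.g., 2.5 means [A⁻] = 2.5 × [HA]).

pKa = -log(4.21e-04) = 3.3757. pH = pKa + log([A⁻]/[HA]), so log([A⁻]/[HA]) = pH − pKa = 3.38 − 3.3757 = 0.0043. [A⁻]/[HA] = 10^(0.0043) = 1.01

[A⁻]/[HA] = 1.01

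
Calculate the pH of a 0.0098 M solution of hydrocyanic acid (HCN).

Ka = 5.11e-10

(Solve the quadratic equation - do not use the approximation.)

x² + Ka×x - Ka×C = 0. Using quadratic formula: [H⁺] = 2.2376e-06

pH = 5.65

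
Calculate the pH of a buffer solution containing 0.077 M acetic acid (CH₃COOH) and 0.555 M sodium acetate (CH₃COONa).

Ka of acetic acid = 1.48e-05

pKa = -log(1.48e-05) = 4.83. pH = pKa + log([A⁻]/[HA]) = 4.83 + log(0.555/0.077)

pH = 5.69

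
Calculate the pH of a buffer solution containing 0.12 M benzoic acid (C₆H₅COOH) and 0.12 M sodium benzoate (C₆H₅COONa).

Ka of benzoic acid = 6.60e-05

pKa = -log(6.60e-05) = 4.18. pH = pKa + log([A⁻]/[HA]) = 4.18 + log(0.12/0.12)

pH = 4.18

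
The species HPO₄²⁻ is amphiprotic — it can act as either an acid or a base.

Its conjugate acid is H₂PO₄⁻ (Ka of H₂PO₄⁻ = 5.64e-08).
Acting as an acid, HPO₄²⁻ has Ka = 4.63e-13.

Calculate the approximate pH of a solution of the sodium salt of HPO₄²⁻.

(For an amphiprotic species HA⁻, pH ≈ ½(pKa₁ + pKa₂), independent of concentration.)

pKa₁ = -log(5.64e-08) = 7.25; pKa₂ = -log(4.63e-13) = 12.33. For an amphiprotic species, pH ≈ ½(pKa₁ + pKa₂) = ½(7.25 + 12.33) = 9.79.

pH = 9.79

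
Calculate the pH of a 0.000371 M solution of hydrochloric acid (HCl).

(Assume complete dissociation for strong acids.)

[H⁺] = 0.000371 M for strong acid. pH = -log[H⁺] = -log(0.000371)

pH = 3.43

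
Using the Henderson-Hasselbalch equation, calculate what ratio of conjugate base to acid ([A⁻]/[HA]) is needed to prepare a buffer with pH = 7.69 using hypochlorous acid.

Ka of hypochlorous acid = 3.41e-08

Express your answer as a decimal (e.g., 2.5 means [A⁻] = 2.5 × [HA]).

pKa = -log(3.41e-08) = 7.4672. pH = pKa + log([A⁻]/[HA]), so log([A⁻]/[HA]) = pH − pKa = 7.69 − 7.4672 = 0.2228. [A⁻]/[HA] = 10^(0.2228) = 1.67

[A⁻]/[HA] = 1.67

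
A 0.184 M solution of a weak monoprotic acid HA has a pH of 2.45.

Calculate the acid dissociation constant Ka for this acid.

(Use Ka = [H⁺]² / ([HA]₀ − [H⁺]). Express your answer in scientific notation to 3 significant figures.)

[H⁺] = 10^(−pH) = 10^(−2.45) = 3.548e-03 M. For HA ⇌ H⁺ + A⁻, Ka = [H⁺][A⁻]/[HA] = [H⁺]² / ([HA]₀ − [H⁺]) = (3.548e-03)² / (0.184 − 3.548e-03) = 6.98e-05.

K_a = 6.98e-05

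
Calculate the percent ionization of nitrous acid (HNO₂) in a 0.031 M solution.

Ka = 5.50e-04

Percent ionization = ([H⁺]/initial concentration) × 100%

Using Ka equilibrium: x² + Ka×x - Ka×C = 0. Solving: [H⁺] = 3.8633e-03. Percent = (3.8633e-03/0.031) × 100

Percent ionization = 12.5%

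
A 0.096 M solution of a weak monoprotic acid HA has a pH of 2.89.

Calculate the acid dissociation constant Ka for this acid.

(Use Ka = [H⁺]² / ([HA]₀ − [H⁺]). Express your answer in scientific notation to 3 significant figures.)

[H⁺] = 10^(−pH) = 10^(−2.89) = 1.288e-03 M. For HA ⇌ H⁺ + A⁻, Ka = [H⁺][A⁻]/[HA] = [H⁺]² / ([HA]₀ − [H⁺]) = (1.288e-03)² / (0.096 − 1.288e-03) = 1.75e-05.

K_a = 1.75e-05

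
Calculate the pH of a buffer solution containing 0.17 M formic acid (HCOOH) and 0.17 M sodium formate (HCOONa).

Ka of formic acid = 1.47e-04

pKa = -log(1.47e-04) = 3.83. pH = pKa + log([A⁻]/[HA]) = 3.83 + log(0.17/0.17)

pH = 3.83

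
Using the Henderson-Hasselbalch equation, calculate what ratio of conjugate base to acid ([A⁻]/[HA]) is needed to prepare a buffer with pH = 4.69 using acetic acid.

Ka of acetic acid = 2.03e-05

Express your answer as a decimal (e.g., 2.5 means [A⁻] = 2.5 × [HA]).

pKa = -log(2.03e-05) = 4.6925. pH = pKa + log([A⁻]/[HA]), so log([A⁻]/[HA]) = pH − pKa = 4.69 − 4.6925 = -0.0025. [A⁻]/[HA] = 10^(-0.0025) = 0.994

[A⁻]/[HA] = 0.994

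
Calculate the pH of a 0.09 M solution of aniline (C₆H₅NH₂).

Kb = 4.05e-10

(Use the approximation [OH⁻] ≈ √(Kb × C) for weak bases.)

[OH⁻] = √(Kb × C) = √(4.05e-10 × 0.09) = 6.0374e-06. pOH = 5.22, pH = 14 - pOH

pH = 8.78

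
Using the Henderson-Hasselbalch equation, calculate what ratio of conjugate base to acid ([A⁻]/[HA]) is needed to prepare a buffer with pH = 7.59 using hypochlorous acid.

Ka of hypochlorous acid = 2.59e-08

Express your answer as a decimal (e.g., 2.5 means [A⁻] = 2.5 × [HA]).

pKa = -log(2.59e-08) = 7.5867. pH = pKa + log([A⁻]/[HA]), so log([A⁻]/[HA]) = pH − pKa = 7.59 − 7.5867 = 0.0033. [A⁻]/[HA] = 10^(0.0033) = 1.01

[A⁻]/[HA] = 1.01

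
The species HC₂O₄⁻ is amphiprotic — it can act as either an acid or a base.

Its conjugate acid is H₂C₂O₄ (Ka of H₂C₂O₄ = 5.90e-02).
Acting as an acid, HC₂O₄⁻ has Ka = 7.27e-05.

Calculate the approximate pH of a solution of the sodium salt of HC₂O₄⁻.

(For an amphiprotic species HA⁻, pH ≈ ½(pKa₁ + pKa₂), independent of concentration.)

pKa₁ = -log(5.90e-02) = 1.23; pKa₂ = -log(7.27e-05) = 4.14. For an amphiprotic species, pH ≈ ½(pKa₁ + pKa₂) = ½(1.23 + 4.14) = 2.68.

pH = 2.68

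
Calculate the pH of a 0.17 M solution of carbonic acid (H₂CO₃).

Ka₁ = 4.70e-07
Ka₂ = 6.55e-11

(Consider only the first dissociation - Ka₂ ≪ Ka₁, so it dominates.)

First dissociation dominates. From Ka₁ = [H⁺][HA⁻]/[H₂A], x² + Ka₁·x − Ka₁·C = 0 with C = 0.17 M and Ka₁ = 4.70e-07. Solving: [H⁺] = (−Ka₁ + √(Ka₁² + 4·Ka₁·C)) / 2 = 2.8243e-04 M. pH = -log(2.8243e-04) = 3.55.

pH = 3.55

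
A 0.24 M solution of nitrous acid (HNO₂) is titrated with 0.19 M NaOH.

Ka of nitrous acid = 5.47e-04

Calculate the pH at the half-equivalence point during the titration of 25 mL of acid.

At half-equivalence [HA] = [A⁻], so Henderson-Hasselbalch gives pH = pKa = -log(5.47e-04) = 3.26.

pH = pKa = 3.26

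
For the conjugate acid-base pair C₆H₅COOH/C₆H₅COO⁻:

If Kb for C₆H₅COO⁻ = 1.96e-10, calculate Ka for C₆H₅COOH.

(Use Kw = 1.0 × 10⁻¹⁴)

For a conjugate pair Ka × Kb = Kw, so Ka = Kw/Kb = 1.0 × 10⁻¹⁴ / 1.96e-10 = 5.10e-05.

K_a = 5.10e-05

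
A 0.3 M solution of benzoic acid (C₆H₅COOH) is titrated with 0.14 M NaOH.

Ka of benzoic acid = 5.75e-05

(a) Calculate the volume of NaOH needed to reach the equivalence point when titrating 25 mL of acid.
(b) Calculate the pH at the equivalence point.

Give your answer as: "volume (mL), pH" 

moles acid = 0.3 × 25/1000 = 0.0075 mol; V_base = moles/0.14 × 1000 = 53.6 mL. At equivalence only the conjugate base is present: [A⁻] = 0.0075/0.079 = 9.5455e-02 M. Kb = Kw/Ka = 1.74e-10; [OH⁻] = √(Kb × [A⁻]) = 4.0744e-06; pOH = 5.39; pH = 14 - pOH = 8.61.

V = 53.6 mL, pH = 8.61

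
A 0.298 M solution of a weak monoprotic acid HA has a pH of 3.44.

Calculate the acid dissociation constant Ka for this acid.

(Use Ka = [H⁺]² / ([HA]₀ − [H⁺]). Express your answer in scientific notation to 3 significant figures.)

[H⁺] = 10^(−pH) = 10^(−3.44) = 3.631e-04 M. For HA ⇌ H⁺ + A⁻, Ka = [H⁺][A⁻]/[HA] = [H⁺]² / ([HA]₀ − [H⁺]) = (3.631e-04)² / (0.298 − 3.631e-04) = 4.43e-07.

K_a = 4.43e-07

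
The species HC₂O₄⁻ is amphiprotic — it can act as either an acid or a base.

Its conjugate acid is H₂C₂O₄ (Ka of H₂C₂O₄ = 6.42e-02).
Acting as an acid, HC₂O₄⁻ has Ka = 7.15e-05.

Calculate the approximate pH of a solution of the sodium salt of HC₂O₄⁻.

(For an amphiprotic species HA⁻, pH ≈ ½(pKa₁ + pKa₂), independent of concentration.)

pKa₁ = -log(6.42e-02) = 1.19; pKa₂ = -log(7.15e-05) = 4.15. For an amphiprotic species, pH ≈ ½(pKa₁ + pKa₂) = ½(1.19 + 4.15) = 2.67.

pH = 2.67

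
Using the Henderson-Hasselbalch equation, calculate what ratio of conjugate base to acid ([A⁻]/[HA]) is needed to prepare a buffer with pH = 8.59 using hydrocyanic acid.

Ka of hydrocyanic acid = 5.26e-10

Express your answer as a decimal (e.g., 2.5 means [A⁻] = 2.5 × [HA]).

pKa = -log(5.26e-10) = 9.2790. pH = pKa + log([A⁻]/[HA]), so log([A⁻]/[HA]) = pH − pKa = 8.59 − 9.2790 = -0.6890. [A⁻]/[HA] = 10^(-0.6890) = 0.205

[A⁻]/[HA] = 0.205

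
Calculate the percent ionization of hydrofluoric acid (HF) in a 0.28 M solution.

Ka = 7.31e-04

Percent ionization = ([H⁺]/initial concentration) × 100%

Using Ka equilibrium: x² + Ka×x - Ka×C = 0. Solving: [H⁺] = 1.3946e-02. Percent = (1.3946e-02/0.28) × 100

Percent ionization = 4.98%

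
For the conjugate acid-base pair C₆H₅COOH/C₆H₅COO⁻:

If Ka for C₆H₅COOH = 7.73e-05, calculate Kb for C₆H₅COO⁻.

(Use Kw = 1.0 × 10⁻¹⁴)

For a conjugate pair Ka × Kb = Kw, so Kb = Kw/Ka = 1.0 × 10⁻¹⁴ / 7.73e-05 = 1.29e-10.

K_b = 1.29e-10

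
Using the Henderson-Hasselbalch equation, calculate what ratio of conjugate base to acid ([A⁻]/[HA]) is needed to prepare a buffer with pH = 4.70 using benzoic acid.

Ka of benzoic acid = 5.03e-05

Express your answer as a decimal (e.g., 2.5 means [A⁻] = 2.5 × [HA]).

pKa = -log(5.03e-05) = 4.2984. pH = pKa + log([A⁻]/[HA]), so log([A⁻]/[HA]) = pH − pKa = 4.70 − 4.2984 = 0.4016. [A⁻]/[HA] = 10^(0.4016) = 2.52

[A⁻]/[HA] = 2.52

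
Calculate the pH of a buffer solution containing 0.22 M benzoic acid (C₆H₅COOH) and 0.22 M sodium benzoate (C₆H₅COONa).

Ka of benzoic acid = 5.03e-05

pKa = -log(5.03e-05) = 4.30. pH = pKa + log([A⁻]/[HA]) = 4.30 + log(0.22/0.22)

pH = 4.30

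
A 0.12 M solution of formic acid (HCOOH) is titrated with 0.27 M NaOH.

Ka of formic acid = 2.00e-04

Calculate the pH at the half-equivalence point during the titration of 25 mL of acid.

At half-equivalence [HA] = [A⁻], so Henderson-Hasselbalch gives pH = pKa = -log(2.00e-04) = 3.70.

pH = pKa = 3.70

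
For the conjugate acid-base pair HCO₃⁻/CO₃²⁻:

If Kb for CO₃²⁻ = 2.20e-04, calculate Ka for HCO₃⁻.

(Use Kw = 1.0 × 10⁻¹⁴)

For a conjugate pair Ka × Kb = Kw, so Ka = Kw/Kb = 1.0 × 10⁻¹⁴ / 2.20e-04 = 4.55e-11.

K_a = 4.55e-11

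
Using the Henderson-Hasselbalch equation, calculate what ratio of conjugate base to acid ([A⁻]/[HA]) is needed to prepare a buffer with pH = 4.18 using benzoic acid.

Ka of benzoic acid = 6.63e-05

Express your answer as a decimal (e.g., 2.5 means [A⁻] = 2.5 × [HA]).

pKa = -log(6.63e-05) = 4.1785. pH = pKa + log([A⁻]/[HA]), so log([A⁻]/[HA]) = pH − pKa = 4.18 − 4.1785 = 0.0015. [A⁻]/[HA] = 10^(0.0015) = 1.00

[A⁻]/[HA] = 1.00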